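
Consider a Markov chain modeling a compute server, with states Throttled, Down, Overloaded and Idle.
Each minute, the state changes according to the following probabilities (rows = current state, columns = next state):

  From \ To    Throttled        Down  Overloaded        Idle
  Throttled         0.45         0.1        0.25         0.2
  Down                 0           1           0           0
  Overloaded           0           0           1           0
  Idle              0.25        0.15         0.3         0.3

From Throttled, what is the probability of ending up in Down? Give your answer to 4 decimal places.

Let h(s) be the probability of absorption at Down starting from transient state s. Then h(Down) = 1 and h(Overloaded) = 0. By first-step analysis:
h(Throttled) = 0.45·h(Throttled) + 0.1·1 + 0.25·0 + 0.2·h(Idle)
h(Idle) = 0.25·h(Throttled) + 0.15·1 + 0.3·0 + 0.3·h(Idle)
Solving: h(Throttled) = 0.2985, h(Idle) = 0.3209.
Starting from Throttled, the probability is 0.2985.

0.2985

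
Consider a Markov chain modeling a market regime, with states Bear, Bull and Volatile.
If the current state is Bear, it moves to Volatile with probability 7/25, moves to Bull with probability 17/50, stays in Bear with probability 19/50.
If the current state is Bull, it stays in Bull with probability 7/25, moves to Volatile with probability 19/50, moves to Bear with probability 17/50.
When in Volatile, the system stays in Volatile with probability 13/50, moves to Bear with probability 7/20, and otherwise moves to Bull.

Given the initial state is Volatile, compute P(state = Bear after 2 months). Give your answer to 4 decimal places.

Sum over the intermediate state after 1 month:
P = P(Volatile→Bear)·P(Bear→Bear) + P(Volatile→Bull)·P(Bull→Bear) + P(Volatile→Volatile)·P(Volatile→Bear)
  = 0.35×0.38 + 0.39×0.34 + 0.26×0.35
  = 0.1330 + 0.1326 + 0.0910 = 0.3566

0.3566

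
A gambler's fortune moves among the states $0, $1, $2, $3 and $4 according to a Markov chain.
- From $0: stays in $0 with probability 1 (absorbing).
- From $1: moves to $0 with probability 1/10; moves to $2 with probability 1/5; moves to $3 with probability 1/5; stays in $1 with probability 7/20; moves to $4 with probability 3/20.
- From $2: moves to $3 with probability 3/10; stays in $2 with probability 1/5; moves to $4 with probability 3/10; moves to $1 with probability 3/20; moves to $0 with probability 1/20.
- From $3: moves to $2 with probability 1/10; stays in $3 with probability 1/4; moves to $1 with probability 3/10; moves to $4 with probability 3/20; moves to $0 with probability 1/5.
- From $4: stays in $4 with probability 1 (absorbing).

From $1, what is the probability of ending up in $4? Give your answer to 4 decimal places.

0.6075

Let h(s) be the probability of absorption at $4 starting from transient state s. Then h($4) = 1 and h($0) = 0. By first-step analysis:
h($1) = 0.1·0 + 0.35·h($1) + 0.2·h($2) + 0.2·h($3) + 0.15·1
h($2) = 0.05·0 + 0.15·h($1) + 0.2·h($2) + 0.3·h($3) + 0.3·1
h($3) = 0.2·0 + 0.3·h($1) + 0.1·h($2) + 0.25·h($3) + 0.15·1
Solving: h($1) = 0.6075, h($2) = 0.6895, h($3) = 0.5349.
Starting from $1, the probability is 0.6075.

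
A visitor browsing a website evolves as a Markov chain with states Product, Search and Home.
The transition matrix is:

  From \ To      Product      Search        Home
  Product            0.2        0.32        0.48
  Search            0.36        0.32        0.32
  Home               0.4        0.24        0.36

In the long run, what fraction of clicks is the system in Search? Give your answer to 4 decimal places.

0.2890

Let the stationary distribution be π with π = πP and π_1 + π_2 + π_3 = 1.
π_1 = 0.2·π_1 + 0.36·π_2 + 0.4·π_3
π_2 = 0.32·π_1 + 0.32·π_2 + 0.24·π_3
Solving with the normalization constraint gives π = (0.3237, 0.2890, 0.3873).
So the stationary probability of Search is 0.2890.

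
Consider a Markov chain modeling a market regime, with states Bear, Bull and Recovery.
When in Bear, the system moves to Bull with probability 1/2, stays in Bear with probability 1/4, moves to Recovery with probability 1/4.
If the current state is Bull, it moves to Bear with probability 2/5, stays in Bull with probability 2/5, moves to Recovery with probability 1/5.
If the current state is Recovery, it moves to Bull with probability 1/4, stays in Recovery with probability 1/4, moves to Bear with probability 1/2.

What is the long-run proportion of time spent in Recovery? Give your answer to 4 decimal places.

Let the stationary distribution be π with π = πP and π_1 + π_2 + π_3 = 1.
π_1 = 0.25·π_1 + 0.4·π_2 + 0.5·π_3
π_2 = 0.5·π_1 + 0.4·π_2 + 0.25·π_3
Solving with the normalization constraint gives π = (0.3678, 0.4023, 0.2299).
So the stationary probability of Recovery is 0.2299.

0.2299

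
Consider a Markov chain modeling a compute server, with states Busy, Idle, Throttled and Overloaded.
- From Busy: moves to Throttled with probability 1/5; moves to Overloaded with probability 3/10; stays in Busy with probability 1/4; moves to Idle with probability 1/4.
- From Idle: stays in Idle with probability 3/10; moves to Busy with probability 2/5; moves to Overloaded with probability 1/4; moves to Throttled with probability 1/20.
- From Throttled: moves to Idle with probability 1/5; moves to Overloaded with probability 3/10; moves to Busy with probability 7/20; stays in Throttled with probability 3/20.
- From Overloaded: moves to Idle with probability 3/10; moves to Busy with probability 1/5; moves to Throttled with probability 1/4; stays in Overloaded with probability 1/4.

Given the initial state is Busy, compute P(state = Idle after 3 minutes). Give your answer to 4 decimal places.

Propagate the distribution vector 3 minutes from Busy.
After 0 minutes: (1.0000, 0.0000, 0.0000, 0.0000)
After 1 minute: (0.2500, 0.2500, 0.2000, 0.3000)
After 2 minutes: (0.2925, 0.2675, 0.1675, 0.2725)
After 3 minutes: (0.2933, 0.2686, 0.1651, 0.2730)
P(in Idle after 3 minutes) = 0.2686

0.2686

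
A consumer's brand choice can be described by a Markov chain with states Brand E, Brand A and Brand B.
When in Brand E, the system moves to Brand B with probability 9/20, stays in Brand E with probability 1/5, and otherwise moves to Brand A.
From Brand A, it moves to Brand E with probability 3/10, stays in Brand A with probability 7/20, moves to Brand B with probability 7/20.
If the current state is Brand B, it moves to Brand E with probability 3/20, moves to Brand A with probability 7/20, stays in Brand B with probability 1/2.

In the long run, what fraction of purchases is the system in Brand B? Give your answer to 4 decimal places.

Let the stationary distribution be π with π = πP and π_1 + π_2 + π_3 = 1.
π_1 = 0.2·π_1 + 0.3·π_2 + 0.15·π_3
π_2 = 0.35·π_1 + 0.35·π_2 + 0.35·π_3
Solving with the normalization constraint gives π = (0.2132, 0.3500, 0.4368).
So the stationary probability of Brand B is 0.4368.

0.4368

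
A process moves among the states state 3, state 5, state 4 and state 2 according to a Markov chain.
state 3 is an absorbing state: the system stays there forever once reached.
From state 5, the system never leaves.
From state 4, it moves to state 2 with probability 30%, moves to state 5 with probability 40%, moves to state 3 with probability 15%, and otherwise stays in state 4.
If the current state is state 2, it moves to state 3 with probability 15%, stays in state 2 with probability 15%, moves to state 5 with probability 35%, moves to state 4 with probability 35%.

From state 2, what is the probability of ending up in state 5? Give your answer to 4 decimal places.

0.7085

Let h(s) be the probability of absorption at state 5 starting from transient state s. Then h(state 5) = 1 and h(state 3) = 0. By first-step analysis:
h(state 4) = 0.15·0 + 0.4·1 + 0.15·h(state 4) + 0.3·h(state 2)
h(state 2) = 0.15·0 + 0.35·1 + 0.35·h(state 4) + 0.15·h(state 2)
Solving: h(state 4) = 0.7206, h(state 2) = 0.7085.
Starting from state 2, the probability is 0.7085.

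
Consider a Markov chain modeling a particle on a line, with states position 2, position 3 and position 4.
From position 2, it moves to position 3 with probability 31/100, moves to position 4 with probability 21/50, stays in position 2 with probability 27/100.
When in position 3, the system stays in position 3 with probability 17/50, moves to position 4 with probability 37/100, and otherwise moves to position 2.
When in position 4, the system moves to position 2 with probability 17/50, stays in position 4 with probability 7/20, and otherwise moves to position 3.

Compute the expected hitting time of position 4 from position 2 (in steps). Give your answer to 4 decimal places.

2.4751

Let t(s) be the expected number of steps to first reach position 4 from state s, with t(position 4) = 0. Conditioning on the first step:
t(position 2) = 1 + 0.27·t(position 2) + 0.31·t(position 3)
t(position 3) = 1 + 0.29·t(position 2) + 0.34·t(position 3)
Solving: t(position 2) = 2.4751, t(position 3) = 2.6027.
Expected steps from position 2 to position 4: 2.4751.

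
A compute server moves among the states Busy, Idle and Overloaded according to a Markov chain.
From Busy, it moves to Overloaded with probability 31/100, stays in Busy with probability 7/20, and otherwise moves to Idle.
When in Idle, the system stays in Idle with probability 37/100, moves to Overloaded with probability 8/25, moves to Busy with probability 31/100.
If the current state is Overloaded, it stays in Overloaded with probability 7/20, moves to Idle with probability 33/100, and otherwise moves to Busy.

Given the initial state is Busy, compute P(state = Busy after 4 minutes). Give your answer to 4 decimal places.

Propagate the distribution vector 4 minutes from Busy.
After 0 minutes: (1.0000, 0.0000, 0.0000)
After 1 minute: (0.3500, 0.3400, 0.3100)
After 2 minutes: (0.3271, 0.3471, 0.3258)
After 3 minutes: (0.3263, 0.3472, 0.3265)
After 4 minutes: (0.3263, 0.3471, 0.3265)
P(in Busy after 4 minutes) = 0.3263

0.3263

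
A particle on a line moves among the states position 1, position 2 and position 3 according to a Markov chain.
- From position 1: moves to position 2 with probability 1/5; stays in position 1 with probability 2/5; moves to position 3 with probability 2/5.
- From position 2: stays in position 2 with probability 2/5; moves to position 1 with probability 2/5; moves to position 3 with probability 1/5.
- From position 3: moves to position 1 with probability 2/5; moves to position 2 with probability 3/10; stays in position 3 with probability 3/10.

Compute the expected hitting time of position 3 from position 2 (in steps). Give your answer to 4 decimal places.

Let t(s) be the expected number of steps to first reach position 3 from state s, with t(position 3) = 0. Conditioning on the first step:
t(position 1) = 1 + 0.4·t(position 1) + 0.2·t(position 2)
t(position 2) = 1 + 0.4·t(position 1) + 0.4·t(position 2)
Solving: t(position 1) = 2.8571, t(position 2) = 3.5714.
Expected steps from position 2 to position 3: 3.5714.

3.5714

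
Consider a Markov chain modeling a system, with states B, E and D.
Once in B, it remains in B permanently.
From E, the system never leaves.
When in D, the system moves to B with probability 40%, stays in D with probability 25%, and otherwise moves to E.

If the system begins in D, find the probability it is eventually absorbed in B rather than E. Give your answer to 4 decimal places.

0.5333

Let h(s) be the probability of absorption at B starting from transient state s. Then h(B) = 1 and h(E) = 0. By first-step analysis:
h(D) = 0.4·1 + 0.35·0 + 0.25·h(D)
Solving: h(D) = 0.5333.
Starting from D, the probability is 0.5333.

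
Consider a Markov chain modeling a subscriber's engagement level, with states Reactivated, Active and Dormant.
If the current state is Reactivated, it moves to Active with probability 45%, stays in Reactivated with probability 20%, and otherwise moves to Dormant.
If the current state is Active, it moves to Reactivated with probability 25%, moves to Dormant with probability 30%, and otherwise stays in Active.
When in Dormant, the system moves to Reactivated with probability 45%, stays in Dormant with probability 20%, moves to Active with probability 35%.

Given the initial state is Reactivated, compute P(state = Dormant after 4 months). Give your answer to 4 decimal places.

0.2857

Propagate the distribution vector 4 months from Reactivated.
After 0 months: (1.0000, 0.0000, 0.0000)
After 1 month: (0.2000, 0.4500, 0.3500)
After 2 months: (0.3100, 0.4150, 0.2750)
After 3 months: (0.2895, 0.4225, 0.2880)
After 4 months: (0.2931, 0.4212, 0.2857)
P(in Dormant after 4 months) = 0.2857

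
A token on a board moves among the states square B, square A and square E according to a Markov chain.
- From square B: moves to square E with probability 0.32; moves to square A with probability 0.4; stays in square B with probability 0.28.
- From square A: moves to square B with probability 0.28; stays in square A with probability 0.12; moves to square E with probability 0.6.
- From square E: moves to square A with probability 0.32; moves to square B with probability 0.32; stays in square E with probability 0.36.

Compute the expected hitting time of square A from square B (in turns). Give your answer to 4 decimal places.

2.6786

Let t(s) be the expected number of turns to first reach square A from state s, with t(square A) = 0. Conditioning on the first turn:
t(square B) = 1 + 0.28·t(square B) + 0.32·t(square E)
t(square E) = 1 + 0.32·t(square B) + 0.36·t(square E)
Solving: t(square B) = 2.6786, t(square E) = 2.9018.
Expected turns from square B to square A: 2.6786.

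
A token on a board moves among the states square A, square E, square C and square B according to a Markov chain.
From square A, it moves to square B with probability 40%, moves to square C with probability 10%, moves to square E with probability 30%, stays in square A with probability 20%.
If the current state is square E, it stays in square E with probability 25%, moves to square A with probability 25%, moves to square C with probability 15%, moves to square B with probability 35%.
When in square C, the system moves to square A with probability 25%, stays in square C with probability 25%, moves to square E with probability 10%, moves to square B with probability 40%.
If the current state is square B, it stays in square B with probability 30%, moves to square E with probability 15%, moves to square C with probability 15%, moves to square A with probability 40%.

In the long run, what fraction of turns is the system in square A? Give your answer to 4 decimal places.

0.2887

Let the stationary distribution be π with π = πP and π_1 + π_2 + π_3 + π_4 = 1.
π_1 = 0.2·π_1 + 0.25·π_2 + 0.25·π_3 + 0.4·π_4
π_2 = 0.3·π_1 + 0.25·π_2 + 0.1·π_3 + 0.15·π_4
π_3 = 0.1·π_1 + 0.15·π_2 + 0.25·π_3 + 0.15·π_4
Solving with the normalization constraint gives π = (0.2887, 0.2064, 0.1506, 0.3543).
So the stationary probability of square A is 0.2887.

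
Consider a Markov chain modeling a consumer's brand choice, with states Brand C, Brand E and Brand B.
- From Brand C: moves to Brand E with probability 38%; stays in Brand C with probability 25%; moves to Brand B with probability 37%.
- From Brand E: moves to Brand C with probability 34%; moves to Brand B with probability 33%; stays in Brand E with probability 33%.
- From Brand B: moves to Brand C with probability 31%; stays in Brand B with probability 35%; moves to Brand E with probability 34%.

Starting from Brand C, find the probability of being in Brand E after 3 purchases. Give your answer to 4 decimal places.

0.3488

Propagate the distribution vector 3 purchases from Brand C.
After 0 purchases: (1.0000, 0.0000, 0.0000)
After 1 purchase: (0.2500, 0.3800, 0.3700)
After 2 purchases: (0.3064, 0.3462, 0.3474)
After 3 purchases: (0.3020, 0.3488, 0.3492)
P(in Brand E after 3 purchases) = 0.3488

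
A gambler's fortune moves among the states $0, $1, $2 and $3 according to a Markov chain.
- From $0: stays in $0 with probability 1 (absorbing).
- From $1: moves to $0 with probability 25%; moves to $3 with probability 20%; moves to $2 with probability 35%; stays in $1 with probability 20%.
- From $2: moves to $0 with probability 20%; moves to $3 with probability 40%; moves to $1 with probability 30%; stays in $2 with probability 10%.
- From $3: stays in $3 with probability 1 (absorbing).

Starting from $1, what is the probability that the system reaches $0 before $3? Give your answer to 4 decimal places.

Let h(s) be the probability of absorption at $0 starting from transient state s. Then h($0) = 1 and h($3) = 0. By first-step analysis:
h($1) = 0.25·1 + 0.2·h($1) + 0.35·h($2) + 0.2·0
h($2) = 0.2·1 + 0.3·h($1) + 0.1·h($2) + 0.4·0
Solving: h($1) = 0.4797, h($2) = 0.3821.
Starting from $1, the probability is 0.4797.

0.4797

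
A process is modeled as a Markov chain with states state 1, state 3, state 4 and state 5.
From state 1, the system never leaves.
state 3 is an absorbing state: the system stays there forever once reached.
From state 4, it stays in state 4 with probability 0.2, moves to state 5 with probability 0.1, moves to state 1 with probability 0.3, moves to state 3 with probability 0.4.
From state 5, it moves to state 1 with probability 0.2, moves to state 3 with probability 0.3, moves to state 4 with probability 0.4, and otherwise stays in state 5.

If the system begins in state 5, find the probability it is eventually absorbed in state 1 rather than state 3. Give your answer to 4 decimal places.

Let h(s) be the probability of absorption at state 1 starting from transient state s. Then h(state 1) = 1 and h(state 3) = 0. By first-step analysis:
h(state 4) = 0.3·1 + 0.4·0 + 0.2·h(state 4) + 0.1·h(state 5)
h(state 5) = 0.2·1 + 0.3·0 + 0.4·h(state 4) + 0.1·h(state 5)
Solving: h(state 4) = 0.4265, h(state 5) = 0.4118.
Starting from state 5, the probability is 0.4118.

0.4118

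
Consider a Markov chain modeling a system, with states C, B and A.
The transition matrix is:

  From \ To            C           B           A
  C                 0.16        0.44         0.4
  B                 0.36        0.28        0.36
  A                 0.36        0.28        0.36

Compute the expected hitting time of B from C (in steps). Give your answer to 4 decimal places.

Let t(s) be the expected number of steps to first reach B from state s, with t(B) = 0. Conditioning on the first step:
t(C) = 1 + 0.16·t(C) + 0.4·t(A)
t(A) = 1 + 0.36·t(C) + 0.36·t(A)
Solving: t(C) = 2.6423, t(A) = 3.0488.
Expected steps from C to B: 2.6423.

2.6423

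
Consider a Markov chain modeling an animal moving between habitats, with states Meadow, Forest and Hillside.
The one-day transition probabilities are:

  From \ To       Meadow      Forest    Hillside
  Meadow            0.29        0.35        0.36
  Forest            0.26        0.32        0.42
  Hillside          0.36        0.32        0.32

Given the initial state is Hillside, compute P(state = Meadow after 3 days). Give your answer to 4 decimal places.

Propagate the distribution vector 3 days from Hillside.
After 0 days: (0.0000, 0.0000, 1.0000)
After 1 day: (0.3600, 0.3200, 0.3200)
After 2 days: (0.3028, 0.3308, 0.3664)
After 3 days: (0.3057, 0.3291, 0.3652)
P(in Meadow after 3 days) = 0.3057

0.3057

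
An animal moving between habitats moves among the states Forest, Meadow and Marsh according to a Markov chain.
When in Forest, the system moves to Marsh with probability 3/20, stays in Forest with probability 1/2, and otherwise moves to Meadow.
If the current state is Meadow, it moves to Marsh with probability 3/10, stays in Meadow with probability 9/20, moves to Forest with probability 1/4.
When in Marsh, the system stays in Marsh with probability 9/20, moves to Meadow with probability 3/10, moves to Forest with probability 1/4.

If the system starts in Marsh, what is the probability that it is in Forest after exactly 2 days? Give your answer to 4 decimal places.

0.3125

Sum over the intermediate state after 1 day:
P = P(Marsh→Forest)·P(Forest→Forest) + P(Marsh→Meadow)·P(Meadow→Forest) + P(Marsh→Marsh)·P(Marsh→Forest)
  = 0.25×0.5 + 0.3×0.25 + 0.45×0.25
  = 0.1250 + 0.0750 + 0.1125 = 0.3125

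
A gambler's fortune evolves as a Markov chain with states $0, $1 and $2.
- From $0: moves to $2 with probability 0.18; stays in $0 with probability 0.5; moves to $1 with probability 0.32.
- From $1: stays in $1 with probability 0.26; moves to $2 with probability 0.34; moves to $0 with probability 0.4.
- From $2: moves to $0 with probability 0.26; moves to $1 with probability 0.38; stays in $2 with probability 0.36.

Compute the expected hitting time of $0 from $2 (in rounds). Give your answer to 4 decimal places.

3.2520

Let t(s) be the expected number of rounds to first reach $0 from state s, with t($0) = 0. Conditioning on the first round:
t($1) = 1 + 0.26·t($1) + 0.34·t($2)
t($2) = 1 + 0.38·t($1) + 0.36·t($2)
Solving: t($1) = 2.8455, t($2) = 3.2520.
Expected rounds from $2 to $0: 3.2520.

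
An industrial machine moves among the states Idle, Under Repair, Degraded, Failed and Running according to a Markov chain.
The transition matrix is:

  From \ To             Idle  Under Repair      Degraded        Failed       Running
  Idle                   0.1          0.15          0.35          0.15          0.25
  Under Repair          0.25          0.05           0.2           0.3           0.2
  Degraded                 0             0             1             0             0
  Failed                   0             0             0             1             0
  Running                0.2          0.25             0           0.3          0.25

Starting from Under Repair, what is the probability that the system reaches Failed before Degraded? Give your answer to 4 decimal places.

Let h(s) be the probability of absorption at Failed starting from transient state s. Then h(Failed) = 1 and h(Degraded) = 0. By first-step analysis:
h(Idle) = 0.1·h(Idle) + 0.15·h(Under Repair) + 0.35·0 + 0.15·1 + 0.25·h(Running)
h(Under Repair) = 0.25·h(Idle) + 0.05·h(Under Repair) + 0.2·0 + 0.3·1 + 0.2·h(Running)
h(Running) = 0.2·h(Idle) + 0.25·h(Under Repair) + 0.3·1 + 0.25·h(Running)
Solving: h(Idle) = 0.4652, h(Under Repair) = 0.5899, h(Running) = 0.7207.
Starting from Under Repair, the probability is 0.5899.

0.5899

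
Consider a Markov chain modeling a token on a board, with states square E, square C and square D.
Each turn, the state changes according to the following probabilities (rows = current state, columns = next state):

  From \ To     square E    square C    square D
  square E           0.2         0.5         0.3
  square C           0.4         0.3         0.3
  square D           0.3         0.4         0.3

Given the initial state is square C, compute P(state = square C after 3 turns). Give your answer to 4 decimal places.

Propagate the distribution vector 3 turns from square C.
After 0 turns: (0.0000, 1.0000, 0.0000)
After 1 turn: (0.4000, 0.3000, 0.3000)
After 2 turns: (0.2900, 0.4100, 0.3000)
After 3 turns: (0.3120, 0.3880, 0.3000)
P(in square C after 3 turns) = 0.3880

0.3880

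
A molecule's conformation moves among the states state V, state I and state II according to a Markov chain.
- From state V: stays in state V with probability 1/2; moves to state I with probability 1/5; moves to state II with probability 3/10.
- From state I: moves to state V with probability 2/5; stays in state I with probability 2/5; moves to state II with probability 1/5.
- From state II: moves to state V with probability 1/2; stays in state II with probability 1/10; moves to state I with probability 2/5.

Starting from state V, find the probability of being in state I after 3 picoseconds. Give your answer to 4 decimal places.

Propagate the distribution vector 3 picoseconds from state V.
After 0 picoseconds: (1.0000, 0.0000, 0.0000)
After 1 picosecond: (0.5000, 0.2000, 0.3000)
After 2 picoseconds: (0.4800, 0.3000, 0.2200)
After 3 picoseconds: (0.4700, 0.3040, 0.2260)
P(in state I after 3 picoseconds) = 0.3040

0.3040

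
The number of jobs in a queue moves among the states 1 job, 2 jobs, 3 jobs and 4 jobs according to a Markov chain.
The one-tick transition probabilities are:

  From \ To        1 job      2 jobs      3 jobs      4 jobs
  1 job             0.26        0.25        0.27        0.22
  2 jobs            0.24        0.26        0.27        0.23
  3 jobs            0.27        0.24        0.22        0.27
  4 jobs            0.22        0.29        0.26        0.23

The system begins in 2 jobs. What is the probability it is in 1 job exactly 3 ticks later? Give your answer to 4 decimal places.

Propagate the distribution vector 3 ticks from 2 jobs.
After 0 ticks: (0.0000, 1.0000, 0.0000, 0.0000)
After 1 tick: (0.2400, 0.2600, 0.2700, 0.2300)
After 2 ticks: (0.2483, 0.2591, 0.2542, 0.2384)
After 3 ticks: (0.2478, 0.2596, 0.2549, 0.2377)
P(in 1 job after 3 ticks) = 0.2478

0.2478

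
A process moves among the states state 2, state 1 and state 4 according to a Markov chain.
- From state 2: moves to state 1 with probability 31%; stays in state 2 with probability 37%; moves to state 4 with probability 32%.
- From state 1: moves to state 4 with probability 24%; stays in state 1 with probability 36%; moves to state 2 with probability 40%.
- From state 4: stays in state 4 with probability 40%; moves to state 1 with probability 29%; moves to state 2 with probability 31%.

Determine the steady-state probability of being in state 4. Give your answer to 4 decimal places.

0.3200

Let the stationary distribution be π with π = πP and π_1 + π_2 + π_3 = 1.
π_1 = 0.37·π_1 + 0.4·π_2 + 0.31·π_3
π_2 = 0.31·π_1 + 0.36·π_2 + 0.29·π_3
Solving with the normalization constraint gives π = (0.3604, 0.3196, 0.3200).
So the stationary probability of state 4 is 0.3200.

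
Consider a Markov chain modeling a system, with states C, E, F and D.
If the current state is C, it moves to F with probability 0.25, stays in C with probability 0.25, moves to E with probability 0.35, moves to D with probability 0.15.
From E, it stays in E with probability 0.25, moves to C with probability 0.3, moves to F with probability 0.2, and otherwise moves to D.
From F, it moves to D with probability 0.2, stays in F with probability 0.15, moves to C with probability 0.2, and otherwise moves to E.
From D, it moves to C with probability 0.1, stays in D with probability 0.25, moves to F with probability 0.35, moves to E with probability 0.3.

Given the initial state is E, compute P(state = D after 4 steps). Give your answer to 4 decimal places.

Propagate the distribution vector 4 steps from E.
After 0 steps: (0.0000, 1.0000, 0.0000, 0.0000)
After 1 step: (0.3000, 0.2500, 0.2000, 0.2500)
After 2 steps: (0.2150, 0.3325, 0.2425, 0.2100)
After 3 steps: (0.2230, 0.3305, 0.2301, 0.2164)
After 4 steps: (0.2226, 0.3291, 0.2321, 0.2162)
P(in D after 4 steps) = 0.2162

0.2162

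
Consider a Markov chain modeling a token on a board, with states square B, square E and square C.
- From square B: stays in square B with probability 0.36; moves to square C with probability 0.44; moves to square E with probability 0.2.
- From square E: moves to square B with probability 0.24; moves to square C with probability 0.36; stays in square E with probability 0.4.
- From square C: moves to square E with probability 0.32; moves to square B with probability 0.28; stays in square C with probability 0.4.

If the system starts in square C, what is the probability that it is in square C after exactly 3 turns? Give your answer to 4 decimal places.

Propagate the distribution vector 3 turns from square C.
After 0 turns: (0.0000, 0.0000, 1.0000)
After 1 turn: (0.2800, 0.3200, 0.4000)
After 2 turns: (0.2896, 0.3120, 0.3984)
After 3 turns: (0.2907, 0.3102, 0.3991)
P(in square C after 3 turns) = 0.3991

0.3991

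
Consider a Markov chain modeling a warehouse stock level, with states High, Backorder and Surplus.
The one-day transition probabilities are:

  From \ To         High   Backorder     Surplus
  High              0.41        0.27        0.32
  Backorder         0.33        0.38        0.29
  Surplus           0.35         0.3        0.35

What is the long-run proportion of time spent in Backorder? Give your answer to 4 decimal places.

Let the stationary distribution be π with π = πP and π_1 + π_2 + π_3 = 1.
π_1 = 0.41·π_1 + 0.33·π_2 + 0.35·π_3
π_2 = 0.27·π_1 + 0.38·π_2 + 0.3·π_3
Solving with the normalization constraint gives π = (0.3657, 0.3142, 0.3202).
So the stationary probability of Backorder is 0.3142.

0.3142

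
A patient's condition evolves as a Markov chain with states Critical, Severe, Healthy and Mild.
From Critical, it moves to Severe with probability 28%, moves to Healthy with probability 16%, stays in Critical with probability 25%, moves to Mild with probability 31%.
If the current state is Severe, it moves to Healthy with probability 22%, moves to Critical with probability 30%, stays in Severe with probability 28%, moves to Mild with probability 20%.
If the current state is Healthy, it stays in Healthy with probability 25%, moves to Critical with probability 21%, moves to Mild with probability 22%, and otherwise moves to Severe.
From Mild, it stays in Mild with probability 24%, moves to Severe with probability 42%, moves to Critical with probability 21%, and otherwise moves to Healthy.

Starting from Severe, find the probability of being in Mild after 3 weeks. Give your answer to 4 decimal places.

0.2408

Propagate the distribution vector 3 weeks from Severe.
After 0 weeks: (0.0000, 1.0000, 0.0000, 0.0000)
After 1 week: (0.3000, 0.2800, 0.2200, 0.2000)
After 2 weeks: (0.2472, 0.3168, 0.1906, 0.2454)
After 3 weeks: (0.2484, 0.3220, 0.1888, 0.2408)
P(in Mild after 3 weeks) = 0.2408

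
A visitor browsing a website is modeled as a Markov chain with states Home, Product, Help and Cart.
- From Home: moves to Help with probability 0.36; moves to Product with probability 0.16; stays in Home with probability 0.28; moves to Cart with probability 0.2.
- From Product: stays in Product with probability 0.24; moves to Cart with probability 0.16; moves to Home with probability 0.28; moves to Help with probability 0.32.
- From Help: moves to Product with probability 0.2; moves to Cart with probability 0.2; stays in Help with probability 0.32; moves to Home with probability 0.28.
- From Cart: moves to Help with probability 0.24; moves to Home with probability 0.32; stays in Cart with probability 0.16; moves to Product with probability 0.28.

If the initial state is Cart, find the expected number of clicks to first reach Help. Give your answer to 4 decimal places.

Let t(s) be the expected number of clicks to first reach Help from state s, with t(Help) = 0. Conditioning on the first click:
t(Home) = 1 + 0.28·t(Home) + 0.16·t(Product) + 0.2·t(Cart)
t(Product) = 1 + 0.28·t(Home) + 0.24·t(Product) + 0.16·t(Cart)
t(Cart) = 1 + 0.32·t(Home) + 0.28·t(Product) + 0.16·t(Cart)
Solving: t(Home) = 3.0311, t(Product) = 3.1471, t(Cart) = 3.3942.
Expected clicks from Cart to Help: 3.3942.

3.3942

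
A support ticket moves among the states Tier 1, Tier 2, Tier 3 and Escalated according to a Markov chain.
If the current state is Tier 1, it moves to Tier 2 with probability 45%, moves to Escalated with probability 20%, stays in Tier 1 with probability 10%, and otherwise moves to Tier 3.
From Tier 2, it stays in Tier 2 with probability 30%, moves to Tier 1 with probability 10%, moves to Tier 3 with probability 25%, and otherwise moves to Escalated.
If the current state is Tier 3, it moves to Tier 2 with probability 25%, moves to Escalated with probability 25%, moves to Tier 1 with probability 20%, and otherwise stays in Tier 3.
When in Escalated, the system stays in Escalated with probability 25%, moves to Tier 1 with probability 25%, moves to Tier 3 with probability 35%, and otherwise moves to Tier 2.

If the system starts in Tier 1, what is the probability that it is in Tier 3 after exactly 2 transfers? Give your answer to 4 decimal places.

0.2825

Propagate the distribution vector 2 transfers from Tier 1.
After 0 transfers: (1.0000, 0.0000, 0.0000, 0.0000)
After 1 transfer: (0.1000, 0.4500, 0.2500, 0.2000)
After 2 transfers: (0.1550, 0.2725, 0.2825, 0.2900)
P(in Tier 3 after 2 transfers) = 0.2825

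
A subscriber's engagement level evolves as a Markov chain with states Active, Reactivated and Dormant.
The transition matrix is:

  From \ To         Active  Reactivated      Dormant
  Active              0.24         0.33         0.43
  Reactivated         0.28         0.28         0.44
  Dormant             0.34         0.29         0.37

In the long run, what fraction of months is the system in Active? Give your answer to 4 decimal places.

0.2928

Let the stationary distribution be π with π = πP and π_1 + π_2 + π_3 = 1.
π_1 = 0.24·π_1 + 0.28·π_2 + 0.34·π_3
π_2 = 0.33·π_1 + 0.28·π_2 + 0.29·π_3
Solving with the normalization constraint gives π = (0.2928, 0.2987, 0.4085).
So the stationary probability of Active is 0.2928.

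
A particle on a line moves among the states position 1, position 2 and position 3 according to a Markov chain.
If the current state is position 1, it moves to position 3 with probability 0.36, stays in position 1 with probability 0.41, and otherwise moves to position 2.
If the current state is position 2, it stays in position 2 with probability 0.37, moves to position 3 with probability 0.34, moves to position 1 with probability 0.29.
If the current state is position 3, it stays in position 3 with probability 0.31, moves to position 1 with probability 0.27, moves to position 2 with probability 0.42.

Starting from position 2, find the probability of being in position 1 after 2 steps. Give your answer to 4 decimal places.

0.3180

Sum over the intermediate state after 1 step:
P = P(position 2→position 1)·P(position 1→position 1) + P(position 2→position 2)·P(position 2→position 1) + P(position 2→position 3)·P(position 3→position 1)
  = 0.29×0.41 + 0.37×0.29 + 0.34×0.27
  = 0.1189 + 0.1073 + 0.0918 = 0.3180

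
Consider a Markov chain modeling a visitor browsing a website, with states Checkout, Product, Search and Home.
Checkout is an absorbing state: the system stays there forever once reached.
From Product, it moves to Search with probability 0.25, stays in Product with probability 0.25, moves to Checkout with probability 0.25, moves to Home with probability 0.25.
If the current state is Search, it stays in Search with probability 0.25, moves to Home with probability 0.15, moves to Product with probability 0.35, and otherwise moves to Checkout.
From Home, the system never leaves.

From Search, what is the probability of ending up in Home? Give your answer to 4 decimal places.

0.4211

Let h(s) be the probability of absorption at Home starting from transient state s. Then h(Home) = 1 and h(Checkout) = 0. By first-step analysis:
h(Product) = 0.25·0 + 0.25·h(Product) + 0.25·h(Search) + 0.25·1
h(Search) = 0.25·0 + 0.35·h(Product) + 0.25·h(Search) + 0.15·1
Solving: h(Product) = 0.4737, h(Search) = 0.4211.
Starting from Search, the probability is 0.4211.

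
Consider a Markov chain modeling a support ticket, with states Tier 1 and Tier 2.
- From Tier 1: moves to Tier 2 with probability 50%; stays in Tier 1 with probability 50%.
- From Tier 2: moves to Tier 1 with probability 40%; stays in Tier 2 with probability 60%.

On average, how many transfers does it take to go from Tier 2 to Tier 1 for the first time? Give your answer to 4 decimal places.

2.5000

Let t(s) be the expected number of transfers to first reach Tier 1 from state s, with t(Tier 1) = 0. Conditioning on the first transfer:
t(Tier 2) = 1 + 0.6·t(Tier 2)
Solving: t(Tier 2) = 2.5000.
Expected transfers from Tier 2 to Tier 1: 2.5000.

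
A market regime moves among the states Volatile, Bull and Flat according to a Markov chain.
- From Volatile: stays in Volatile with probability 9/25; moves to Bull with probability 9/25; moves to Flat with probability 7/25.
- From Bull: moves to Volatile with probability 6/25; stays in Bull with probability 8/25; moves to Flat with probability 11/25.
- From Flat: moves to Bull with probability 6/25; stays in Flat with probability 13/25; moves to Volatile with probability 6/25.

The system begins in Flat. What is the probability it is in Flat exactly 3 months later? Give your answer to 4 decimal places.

Propagate the distribution vector 3 months from Flat.
After 0 months: (0.0000, 0.0000, 1.0000)
After 1 month: (0.2400, 0.2400, 0.5200)
After 2 months: (0.2688, 0.2880, 0.4432)
After 3 months: (0.2723, 0.2953, 0.4324)
P(in Flat after 3 months) = 0.4324

0.4324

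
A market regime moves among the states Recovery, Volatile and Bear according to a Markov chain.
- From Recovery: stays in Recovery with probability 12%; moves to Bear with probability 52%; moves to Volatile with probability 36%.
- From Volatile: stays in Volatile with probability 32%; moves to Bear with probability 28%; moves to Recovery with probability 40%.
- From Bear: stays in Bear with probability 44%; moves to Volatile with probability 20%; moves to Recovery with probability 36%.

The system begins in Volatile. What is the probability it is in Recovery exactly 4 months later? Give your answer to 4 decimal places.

Propagate the distribution vector 4 months from Volatile.
After 0 months: (0.0000, 1.0000, 0.0000)
After 1 month: (0.4000, 0.3200, 0.2800)
After 2 months: (0.2768, 0.3024, 0.4208)
After 3 months: (0.3057, 0.2806, 0.4138)
After 4 months: (0.2979, 0.2826, 0.4196)
P(in Recovery after 4 months) = 0.2979

0.2979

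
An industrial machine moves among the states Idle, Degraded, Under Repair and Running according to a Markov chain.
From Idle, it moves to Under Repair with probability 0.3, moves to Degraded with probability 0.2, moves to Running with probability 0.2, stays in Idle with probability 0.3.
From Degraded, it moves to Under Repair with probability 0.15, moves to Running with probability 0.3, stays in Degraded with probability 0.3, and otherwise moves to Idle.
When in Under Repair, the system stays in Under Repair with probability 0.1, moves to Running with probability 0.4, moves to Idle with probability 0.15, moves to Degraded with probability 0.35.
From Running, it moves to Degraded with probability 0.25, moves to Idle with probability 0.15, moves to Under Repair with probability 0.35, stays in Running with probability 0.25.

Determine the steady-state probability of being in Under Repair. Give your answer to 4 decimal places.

0.2275

Let the stationary distribution be π with π = πP and π_1 + π_2 + π_3 + π_4 = 1.
π_1 = 0.3·π_1 + 0.25·π_2 + 0.15·π_3 + 0.15·π_4
π_2 = 0.2·π_1 + 0.3·π_2 + 0.35·π_3 + 0.25·π_4
π_3 = 0.3·π_1 + 0.15·π_2 + 0.1·π_3 + 0.35·π_4
Solving with the normalization constraint gives π = (0.2090, 0.2761, 0.2275, 0.2875).
So the stationary probability of Under Repair is 0.2275.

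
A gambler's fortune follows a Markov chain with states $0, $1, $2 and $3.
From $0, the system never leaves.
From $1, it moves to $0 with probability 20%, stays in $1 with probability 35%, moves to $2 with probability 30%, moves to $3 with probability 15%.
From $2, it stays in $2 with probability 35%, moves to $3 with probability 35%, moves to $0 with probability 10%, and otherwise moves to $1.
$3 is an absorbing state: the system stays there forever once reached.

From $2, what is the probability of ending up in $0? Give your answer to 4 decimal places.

Let h(s) be the probability of absorption at $0 starting from transient state s. Then h($0) = 1 and h($3) = 0. By first-step analysis:
h($1) = 0.2·1 + 0.35·h($1) + 0.3·h($2) + 0.15·0
h($2) = 0.1·1 + 0.2·h($1) + 0.35·h($2) + 0.35·0
Solving: h($1) = 0.4414, h($2) = 0.2897.
Starting from $2, the probability is 0.2897.

0.2897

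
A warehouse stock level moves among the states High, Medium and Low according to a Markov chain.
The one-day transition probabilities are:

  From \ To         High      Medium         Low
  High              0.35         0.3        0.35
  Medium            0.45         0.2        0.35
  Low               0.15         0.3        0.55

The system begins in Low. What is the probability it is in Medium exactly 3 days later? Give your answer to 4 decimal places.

Propagate the distribution vector 3 days from Low.
After 0 days: (0.0000, 0.0000, 1.0000)
After 1 day: (0.1500, 0.3000, 0.5500)
After 2 days: (0.2700, 0.2700, 0.4600)
After 3 days: (0.2850, 0.2730, 0.4420)
P(in Medium after 3 days) = 0.2730

0.2730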